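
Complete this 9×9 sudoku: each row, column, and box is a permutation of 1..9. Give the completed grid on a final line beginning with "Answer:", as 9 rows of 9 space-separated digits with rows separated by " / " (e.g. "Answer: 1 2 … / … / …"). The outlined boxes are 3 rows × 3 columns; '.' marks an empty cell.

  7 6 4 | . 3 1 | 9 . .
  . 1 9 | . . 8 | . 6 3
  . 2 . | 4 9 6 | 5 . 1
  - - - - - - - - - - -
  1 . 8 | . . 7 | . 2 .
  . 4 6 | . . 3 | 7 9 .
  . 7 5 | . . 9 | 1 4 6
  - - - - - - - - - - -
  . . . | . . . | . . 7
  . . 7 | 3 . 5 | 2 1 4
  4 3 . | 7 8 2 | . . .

Step 1. [r1c4∈{2,5}] 5 has one home in row 1: r1c4 ⇒ r1c4=5.
Step 2. [r7c7∈{3,6,8}] in col 7, 8 fits only at r7c7, so r7c7=8.
Step 3. [r6c5∈{2}] r6c5 is down to just 2 ⇒ r6c5=2.
Step 4. [r7c4∈{1,6,9}] col 4 places 9 nowhere but r7c4. So r7c4=9.
Step 5. [r7c5∈{1,4,6}] across box 8, 1 lands solely at r7c5 ⇒ r7c5=1.
Step 6. [r7c1∈{2,5,6}] in row 7, 6 fits only at r7c1, so r7c1=6.
Step 7. [r4c9∈{5}] r4c9 has the single candidate 5 ⇒ r4c9=5.
Step 8. [r3c1∈{3,8}] across box 1, 8 lands solely at r3c1, so r3c1=8.
Step 9. [r5c9∈{8}] only 8 remains possible at r5c9, so r5c9=8.
Step 10. [r7c8∈{3,5}] across row 7, 3 lands solely at r7c8 ⇒ r7c8=3.
Step 11. [r8c2∈{8,9}] r8c2 is the only open cell in row 8 admitting 8, so r8c2=8.
Step 12. [r4c5∈{4,6}] across row 4, 4 lands solely at r4c5 ⇒ r4c5=4.
Step 13. [r9c7∈{6}] nothing but 6 survives at r9c7 ⇒ r9c7=6.
Step 14. [r4c7∈{3}] r4c7 is down to just 3, so r4c7=3.
Step 15. [r2c5∈{7}] nothing but 7 survives at r2c5, so r2c5=7.
Step 16. [r6c4∈{8}] r6c4 has the single candidate 8, so r6c4=8.
Step 17. [r3c3∈{3}] r3c3's peers cover all but 3, so r3c3=3.
Step 18. [r5c1∈{2}] r5c1 is down to just 2 ⇒ r5c1=2.
Step 19. [r8c5∈{6}] only 6 remains possible at r8c5 ⇒ r8c5=6.
Step 20. [r5c5∈{5}] only 5 remains possible at r5c5, so r5c5=5.
Step 21. [r9c9∈{9}] r9c9 is down to just 9. So r9c9=9.
Step 22. [r7c2∈{5}] r7c2 has the single candidate 5 ⇒ r7c2=5.
Step 23. [r1c8∈{8}] nothing but 8 survives at r1c8. So r1c8=8.
Step 24. [r8c1∈{9}] r8c1's peers cover all but 9, so r8c1=9.
Step 25. [r5c4∈{1}] r5c4 has the single candidate 1, so r5c4=1.
Step 26. [r2c1∈{5}] only 5 remains possible at r2c1. So r2c1=5.
Step 27. [r1c9∈{2}] r1c9 is down to just 2, so r1c9=2.
Step 28. [r7c6∈{4}] nothing but 4 survives at r7c6. So r7c6=4.
Step 29. [r2c4∈{2}] only 2 remains possible at r2c4 ⇒ r2c4=2.
Step 30. [r2c7∈{4}] r2c7 is down to just 4, so r2c7=4.
Step 31. [r6c1∈{3}] r6c1 has the single candidate 3, so r6c1=3.
Step 32. [r7c3∈{2}] r7c3 is down to just 2. So r7c3=2.
Step 33. [r3c8∈{7}] nothing but 7 survives at r3c8 ⇒ r3c8=7.
Step 34. [r4c2∈{9}] r4c2 has the single candidate 9, so r4c2=9.
Step 35. [r4c4∈{6}] r4c4's peers cover all but 6. So r4c4=6.
Step 36. [r9c3∈{1}] r9c3 has the single candidate 1 ⇒ r9c3=1.
Step 37. [r9c8∈{5}] r9c8 has the single candidate 5 ⇒ r9c8=5.

Answer: 7 6 4 5 3 1 9 8 2 / 5 1 9 2 7 8 4 6 3 / 8 2 3 4 9 6 5 7 1 / 1 9 8 6 4 7 3 2 5 / 2 4 6 1 5 3 7 9 8 / 3 7 5 8 2 9 1 4 6 / 6 5 2 9 1 4 8 3 7 / 9 8 7 3 6 5 2 1 4 / 4 3 1 7 8 2 6 5 9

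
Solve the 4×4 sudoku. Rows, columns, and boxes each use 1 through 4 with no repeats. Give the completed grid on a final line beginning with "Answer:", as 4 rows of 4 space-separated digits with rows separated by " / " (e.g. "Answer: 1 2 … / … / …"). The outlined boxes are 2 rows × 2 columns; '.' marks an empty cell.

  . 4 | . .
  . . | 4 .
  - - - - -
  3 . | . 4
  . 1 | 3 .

Step 1. [r4c4∈{2}] nothing but 2 survives at r4c4 ⇒ r4c4=2.
Step 2. [r2c2∈{2,3}] 3 has one home in col 2: r2c2. So r2c2=3.
Step 3. [r2c4∈{1}] r2c4 has the single candidate 1 ⇒ r2c4=1.
Step 4. [r1c3∈{2}] r1c3 has the single candidate 2. So r1c3=2.
Step 5. [r4c1∈{4}] nothing but 4 survives at r4c1 ⇒ r4c1=4.
Step 6. [r3c3∈{1}] r3c3's peers cover all but 1. So r3c3=1.
Step 7. [r1c1∈{1}] r1c1's peers cover all but 1, so r1c1=1.
Step 8. [r2c1∈{2}] r2c1 is down to just 2. So r2c1=2.
Step 9. [r3c2∈{2}] only 2 remains possible at r3c2 ⇒ r3c2=2.
Step 10. [r1c4∈{3}] r1c4 has the single candidate 3 ⇒ r1c4=3.

Answer: 1 4 2 3 / 2 3 4 1 / 3 2 1 4 / 4 1 3 2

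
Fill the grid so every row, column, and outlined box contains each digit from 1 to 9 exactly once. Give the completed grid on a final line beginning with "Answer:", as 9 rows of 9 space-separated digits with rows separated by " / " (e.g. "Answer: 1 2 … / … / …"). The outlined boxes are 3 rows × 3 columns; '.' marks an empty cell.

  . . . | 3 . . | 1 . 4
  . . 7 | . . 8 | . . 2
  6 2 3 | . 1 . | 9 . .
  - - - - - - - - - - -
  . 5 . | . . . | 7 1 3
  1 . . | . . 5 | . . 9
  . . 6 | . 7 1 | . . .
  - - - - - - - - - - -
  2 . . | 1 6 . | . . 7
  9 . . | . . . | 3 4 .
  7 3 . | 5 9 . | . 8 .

Step 1. [r7c7∈{5}] r7c7 is down to just 5 ⇒ r7c7=5.
Step 2. [r2c7∈{6}] r2c7 has the single candidate 6. So r2c7=6.
Step 3. [r1c6∈{2,6,7,9}] r1c6 is the only open cell in row 1 admitting 6 ⇒ r1c6=6.
Step 4. [r4c6∈{2,4,9}] col 6 places 9 nowhere but r4c6. So r4c6=9.
Step 5. [r1c3∈{5,8,9}] col 3 places 9 nowhere but r1c3. So r1c3=9.
Step 6. [r1c2∈{8}] r1c2 is down to just 8. So r1c2=8.
Step 7. [r7c2∈{4}] r7c2 is down to just 4 ⇒ r7c2=4.
Step 8. [r2c1∈{4,5}] 4 has one home in box 1: r2c1, so r2c1=4.
Step 9. [r4c1∈{8}] r4c1 has the single candidate 8 ⇒ r4c1=8.
Step 10. [r1c5∈{2,5}] across row 1, 2 lands solely at r1c5 ⇒ r1c5=2.
Step 11. [r4c5∈{4}] only 4 remains possible at r4c5. So r4c5=4.
Step 12. [r8c5∈{8}] only 8 remains possible at r8c5. So r8c5=8.
Step 13. [r6c7∈{2,4,8}] row 6 places 4 nowhere but r6c7, so r6c7=4.
Step 14. [r9c3∈{1}] only 1 remains possible at r9c3 ⇒ r9c3=1.
Step 15. [r5c7∈{2,8}] 8 has one home in col 7: r5c7. So r5c7=8.
Step 16. [r4c4∈{2,6}] in row 4, 6 fits only at r4c4 ⇒ r4c4=6.
Step 17. [r5c4∈{2}] nothing but 2 survives at r5c4 ⇒ r5c4=2.
Step 18. [r8c6∈{2,7}] in row 8, 2 fits only at r8c6, so r8c6=2.
Step 19. [r3c6∈{4,7}] col 6 places 7 nowhere but r3c6 ⇒ r3c6=7.
Step 20. [r3c8∈{5}] r3c8 is down to just 5. So r3c8=5.
Step 21. [r8c2∈{6}] only 6 remains possible at r8c2 ⇒ r8c2=6.
Step 22. [r1c1∈{5}] r1c1's peers cover all but 5 ⇒ r1c1=5.
Step 23. [r5c5∈{3}] r5c5's peers cover all but 3, so r5c5=3.
Step 24. [r7c6∈{3}] nothing but 3 survives at r7c6. So r7c6=3.
Step 25. [r5c3∈{4}] only 4 remains possible at r5c3 ⇒ r5c3=4.
Step 26. [r8c9∈{1}] r8c9's peers cover all but 1. So r8c9=1.
Step 27. [r9c7∈{2}] r9c7 is down to just 2, so r9c7=2.
Step 28. [r9c6∈{4}] only 4 remains possible at r9c6, so r9c6=4.
Step 29. [r7c8∈{9}] r7c8 has the single candidate 9, so r7c8=9.
Step 30. [r2c4∈{9}] r2c4's peers cover all but 9 ⇒ r2c4=9.
Step 31. [r7c3∈{8}] nothing but 8 survives at r7c3 ⇒ r7c3=8.
Step 32. [r6c4∈{8}] nothing but 8 survives at r6c4 ⇒ r6c4=8.
Step 33. [r8c4∈{7}] r8c4's peers cover all but 7 ⇒ r8c4=7.
Step 34. [r6c9∈{5}] nothing but 5 survives at r6c9, so r6c9=5.
Step 35. [r8c3∈{5}] nothing but 5 survives at r8c3 ⇒ r8c3=5.
Step 36. [r6c8∈{2}] nothing but 2 survives at r6c8 ⇒ r6c8=2.
Step 37. [r2c5∈{5}] r2c5 is down to just 5. So r2c5=5.
Step 38. [r6c1∈{3}] r6c1 has the single candidate 3, so r6c1=3.
Step 39. [r2c8∈{3}] only 3 remains possible at r2c8 ⇒ r2c8=3.
Step 40. [r2c2∈{1}] only 1 remains possible at r2c2 ⇒ r2c2=1.
Step 41. [r5c8∈{6}] only 6 remains possible at r5c8. So r5c8=6.
Step 42. [r3c4∈{4}] r3c4 is down to just 4. So r3c4=4.
Step 43. [r5c2∈{7}] only 7 remains possible at r5c2. So r5c2=7.
Step 44. [r6c2∈{9}] r6c2's peers cover all but 9. So r6c2=9.
Step 45. [r3c9∈{8}] nothing but 8 survives at r3c9, so r3c9=8.
Step 46. [r4c3∈{2}] r4c3 is down to just 2 ⇒ r4c3=2.
Step 47. [r9c9∈{6}] nothing but 6 survives at r9c9. So r9c9=6.
Step 48. [r1c8∈{7}] nothing but 7 survives at r1c8, so r1c8=7.

Answer: 5 8 9 3 2 6 1 7 4 / 4 1 7 9 5 8 6 3 2 / 6 2 3 4 1 7 9 5 8 / 8 5 2 6 4 9 7 1 3 / 1 7 4 2 3 5 8 6 9 / 3 9 6 8 7 1 4 2 5 / 2 4 8 1 6 3 5 9 7 / 9 6 5 7 8 2 3 4 1 / 7 3 1 5 9 4 2 8 6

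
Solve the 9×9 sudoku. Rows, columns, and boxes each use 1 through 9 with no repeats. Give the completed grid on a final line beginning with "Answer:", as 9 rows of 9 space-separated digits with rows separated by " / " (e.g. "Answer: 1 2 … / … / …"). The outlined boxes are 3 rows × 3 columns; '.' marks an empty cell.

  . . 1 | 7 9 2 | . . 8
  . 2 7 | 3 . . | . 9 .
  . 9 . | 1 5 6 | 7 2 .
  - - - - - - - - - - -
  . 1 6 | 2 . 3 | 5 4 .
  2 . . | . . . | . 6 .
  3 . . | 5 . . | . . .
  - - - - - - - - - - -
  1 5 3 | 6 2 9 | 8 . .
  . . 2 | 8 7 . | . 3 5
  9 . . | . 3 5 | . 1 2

Step 1. [r4c5∈{8}] r4c5 has the single candidate 8. So r4c5=8.
Step 2. [r2c5∈{4}] nothing but 4 survives at r2c5, so r2c5=4.
Step 3. [r5c5∈{1}] nothing but 1 survives at r5c5. So r5c5=1.
Step 4. [r9c4∈{4}] r9c4 is down to just 4, so r9c4=4.
Step 5. [r4c9∈{7,9}] 9 has one home in row 4: r4c9, so r4c9=9.
Step 6. [r2c9∈{1,6}] across col 9, 6 lands solely at r2c9. So r2c9=6.
Step 7. [r9c3∈{8}] r9c3 has the single candidate 8. So r9c3=8.
Step 8. [r3c3∈{4}] r3c3 has the single candidate 4 ⇒ r3c3=4.
Step 9. [r5c2∈{4,7,8}] row 5 places 8 nowhere but r5c2, so r5c2=8.
Step 10. [r8c1∈{4,6}] in col 1, 4 fits only at r8c1. So r8c1=4.
Step 11. [r8c2∈{6}] r8c2 has the single candidate 6 ⇒ r8c2=6.
Step 12. [r7c8∈{7}] only 7 remains possible at r7c8, so r7c8=7.
Step 13. [r3c9∈{3}] nothing but 3 survives at r3c9. So r3c9=3.
Step 14. [r5c9∈{7}] only 7 remains possible at r5c9. So r5c9=7.
Step 15. [r6c2∈{4,7}] 4 has one home in col 2: r6c2, so r6c2=4.
Step 16. [r2c1∈{5,8}] in row 2, 5 fits only at r2c1, so r2c1=5.
Step 17. [r6c3∈{9}] r6c3's peers cover all but 9. So r6c3=9.
Step 18. [r2c7∈{1}] r2c7's peers cover all but 1 ⇒ r2c7=1.
Step 19. [r6c7∈{2}] only 2 remains possible at r6c7, so r6c7=2.
Step 20. [r3c1∈{8}] only 8 remains possible at r3c1, so r3c1=8.
Step 21. [r2c6∈{8}] r2c6 has the single candidate 8. So r2c6=8.
Step 22. [r6c9∈{1}] r6c9 is down to just 1, so r6c9=1.
Step 23. [r5c4∈{9}] nothing but 9 survives at r5c4. So r5c4=9.
Step 24. [r5c6∈{4}] nothing but 4 survives at r5c6, so r5c6=4.
Step 25. [r6c6∈{7}] only 7 remains possible at r6c6. So r6c6=7.
Step 26. [r8c7∈{9}] nothing but 9 survives at r8c7. So r8c7=9.
Step 27. [r1c1∈{6}] nothing but 6 survives at r1c1, so r1c1=6.
Step 28. [r8c6∈{1}] r8c6 has the single candidate 1 ⇒ r8c6=1.
Step 29. [r6c8∈{8}] r6c8 is down to just 8 ⇒ r6c8=8.
Step 30. [r1c2∈{3}] r1c2's peers cover all but 3 ⇒ r1c2=3.
Step 31. [r1c7∈{4}] r1c7's peers cover all but 4. So r1c7=4.
Step 32. [r9c2∈{7}] r9c2's peers cover all but 7, so r9c2=7.
Step 33. [r5c7∈{3}] r5c7 is down to just 3, so r5c7=3.
Step 34. [r1c8∈{5}] nothing but 5 survives at r1c8 ⇒ r1c8=5.
Step 35. [r5c3∈{5}] only 5 remains possible at r5c3, so r5c3=5.
Step 36. [r6c5∈{6}] r6c5 has the single candidate 6. So r6c5=6.
Step 37. [r9c7∈{6}] r9c7 has the single candidate 6, so r9c7=6.
Step 38. [r7c9∈{4}] r7c9's peers cover all but 4 ⇒ r7c9=4.
Step 39. [r4c1∈{7}] r4c1's peers cover all but 7 ⇒ r4c1=7.

Answer: 6 3 1 7 9 2 4 5 8 / 5 2 7 3 4 8 1 9 6 / 8 9 4 1 5 6 7 2 3 / 7 1 6 2 8 3 5 4 9 / 2 8 5 9 1 4 3 6 7 / 3 4 9 5 6 7 2 8 1 / 1 5 3 6 2 9 8 7 4 / 4 6 2 8 7 1 9 3 5 / 9 7 8 4 3 5 6 1 2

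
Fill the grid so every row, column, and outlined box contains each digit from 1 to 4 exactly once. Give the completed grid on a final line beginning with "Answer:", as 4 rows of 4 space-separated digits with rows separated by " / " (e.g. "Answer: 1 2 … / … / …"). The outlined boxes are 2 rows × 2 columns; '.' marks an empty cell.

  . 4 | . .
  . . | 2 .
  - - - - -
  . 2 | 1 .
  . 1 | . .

Step 1. [r2c4∈{1,3,4}] row 2 places 4 nowhere but r2c4. So r2c4=4.
Step 2. [r3c4∈{3}] r3c4's peers cover all but 3, so r3c4=3.
Step 3. [r4c1∈{3,4}] r4c1 is the only open cell in row 4 admitting 3. So r4c1=3.
Step 4. [r2c1∈{1}] only 1 remains possible at r2c1 ⇒ r2c1=1.
Step 5. [r4c4∈{2}] nothing but 2 survives at r4c4 ⇒ r4c4=2.
Step 6. [r1c4∈{1}] r1c4 is down to just 1 ⇒ r1c4=1.
Step 7. [r3c1∈{4}] r3c1 has the single candidate 4. So r3c1=4.
Step 8. [r2c2∈{3}] nothing but 3 survives at r2c2 ⇒ r2c2=3.
Step 9. [r1c3∈{3}] only 3 remains possible at r1c3 ⇒ r1c3=3.
Step 10. [r4c3∈{4}] nothing but 4 survives at r4c3. So r4c3=4.
Step 11. [r1c1∈{2}] only 2 remains possible at r1c1 ⇒ r1c1=2.

Answer: 2 4 3 1 / 1 3 2 4 / 4 2 1 3 / 3 1 4 2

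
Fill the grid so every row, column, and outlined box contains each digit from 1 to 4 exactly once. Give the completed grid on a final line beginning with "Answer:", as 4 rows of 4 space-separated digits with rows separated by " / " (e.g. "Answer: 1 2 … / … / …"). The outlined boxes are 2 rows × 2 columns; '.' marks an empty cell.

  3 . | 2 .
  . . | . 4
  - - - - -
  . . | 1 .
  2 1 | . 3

Step 1. [r1c2∈{4}] only 4 remains possible at r1c2. So r1c2=4.
Step 2. [r2c1∈{1}] only 1 remains possible at r2c1. So r2c1=1.
Step 3. [r4c3∈{4}] r4c3 has the single candidate 4. So r4c3=4.
Step 4. [r3c1∈{4}] r3c1's peers cover all but 4 ⇒ r3c1=4.
Step 5. [r1c4∈{1}] r1c4 is down to just 1, so r1c4=1.
Step 6. [r2c2∈{2}] r2c2 is down to just 2 ⇒ r2c2=2.
Step 7. [r3c4∈{2}] r3c4 is down to just 2. So r3c4=2.
Step 8. [r3c2∈{3}] r3c2's peers cover all but 3 ⇒ r3c2=3.
Step 9. [r2c3∈{3}] only 3 remains possible at r2c3 ⇒ r2c3=3.

Answer: 3 4 2 1 / 1 2 3 4 / 4 3 1 2 / 2 1 4 3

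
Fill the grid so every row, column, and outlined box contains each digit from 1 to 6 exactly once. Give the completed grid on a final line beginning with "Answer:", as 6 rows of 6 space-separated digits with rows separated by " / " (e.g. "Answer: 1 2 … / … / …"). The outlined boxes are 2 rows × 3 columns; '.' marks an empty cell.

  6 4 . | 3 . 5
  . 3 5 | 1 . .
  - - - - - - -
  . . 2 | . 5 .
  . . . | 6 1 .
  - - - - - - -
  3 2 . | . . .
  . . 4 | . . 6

Step 1. [r3c4∈{4}] r3c4 has the single candidate 4, so r3c4=4.
Step 2. [r1c5∈{2}] r1c5 has the single candidate 2 ⇒ r1c5=2.
Step 3. [r3c1∈{1}] only 1 remains possible at r3c1, so r3c1=1.
Step 4. [r6c1∈{5}] only 5 remains possible at r6c1 ⇒ r6c1=5.
Step 5. [r5c6∈{1,4}] in col 6, 1 fits only at r5c6, so r5c6=1.
Step 6. [r4c3∈{3}] only 3 remains possible at r4c3, so r4c3=3.
Step 7. [r2c5∈{4,6}] 6 has one home in row 2: r2c5 ⇒ r2c5=6.
Step 8. [r2c6∈{4}] nothing but 4 survives at r2c6, so r2c6=4.
Step 9. [r5c4∈{5}] nothing but 5 survives at r5c4, so r5c4=5.
Step 10. [r4c6∈{2}] r4c6's peers cover all but 2 ⇒ r4c6=2.
Step 11. [r5c5∈{4}] r5c5 is down to just 4, so r5c5=4.
Step 12. [r6c5∈{3}] only 3 remains possible at r6c5. So r6c5=3.
Step 13. [r3c6∈{3}] r3c6's peers cover all but 3 ⇒ r3c6=3.
Step 14. [r6c4∈{2}] r6c4 has the single candidate 2. So r6c4=2.
Step 15. [r4c2∈{5}] r4c2's peers cover all but 5, so r4c2=5.
Step 16. [r2c1∈{2}] r2c1 has the single candidate 2. So r2c1=2.
Step 17. [r4c1∈{4}] only 4 remains possible at r4c1. So r4c1=4.
Step 18. [r1c3∈{1}] r1c3 has the single candidate 1, so r1c3=1.
Step 19. [r6c2∈{1}] nothing but 1 survives at r6c2 ⇒ r6c2=1.
Step 20. [r5c3∈{6}] r5c3's peers cover all but 6. So r5c3=6.
Step 21. [r3c2∈{6}] only 6 remains possible at r3c2, so r3c2=6.

Answer: 6 4 1 3 2 5 / 2 3 5 1 6 4 / 1 6 2 4 5 3 / 4 5 3 6 1 2 / 3 2 6 5 4 1 / 5 1 4 2 3 6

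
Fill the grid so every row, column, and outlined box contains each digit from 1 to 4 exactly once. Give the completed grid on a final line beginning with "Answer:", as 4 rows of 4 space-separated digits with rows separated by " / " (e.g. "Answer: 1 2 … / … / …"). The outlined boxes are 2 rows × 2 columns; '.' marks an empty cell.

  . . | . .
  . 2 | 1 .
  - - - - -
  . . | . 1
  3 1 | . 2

Step 1. [r2c1∈{4}] r2c1 is down to just 4. So r2c1=4.
Step 2. [r2c4∈{3}] r2c4's peers cover all but 3 ⇒ r2c4=3.
Step 3. [r4c3∈{4}] r4c3 is down to just 4. So r4c3=4.
Step 4. [r1c1∈{1}] r1c1's peers cover all but 1 ⇒ r1c1=1.
Step 5. [r1c4∈{4}] r1c4 is down to just 4 ⇒ r1c4=4.
Step 6. [r3c2∈{4}] nothing but 4 survives at r3c2. So r3c2=4.
Step 7. [r1c3∈{2}] only 2 remains possible at r1c3, so r1c3=2.
Step 8. [r3c1∈{2}] only 2 remains possible at r3c1 ⇒ r3c1=2.
Step 9. [r1c2∈{3}] only 3 remains possible at r1c2. So r1c2=3.
Step 10. [r3c3∈{3}] r3c3 is down to just 3, so r3c3=3.

Answer: 1 3 2 4 / 4 2 1 3 / 2 4 3 1 / 3 1 4 2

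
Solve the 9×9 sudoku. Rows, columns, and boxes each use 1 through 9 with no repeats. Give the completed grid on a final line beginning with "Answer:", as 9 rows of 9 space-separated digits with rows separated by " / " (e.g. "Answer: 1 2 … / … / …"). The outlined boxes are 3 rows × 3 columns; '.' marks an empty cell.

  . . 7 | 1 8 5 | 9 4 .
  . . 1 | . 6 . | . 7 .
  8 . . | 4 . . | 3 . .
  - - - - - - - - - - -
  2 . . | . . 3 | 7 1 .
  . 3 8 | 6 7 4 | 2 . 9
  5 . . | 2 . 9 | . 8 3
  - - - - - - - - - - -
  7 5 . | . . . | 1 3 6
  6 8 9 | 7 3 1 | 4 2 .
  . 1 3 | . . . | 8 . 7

Step 1. [r2c6∈{2}] nothing but 2 survives at r2c6. So r2c6=2.
Step 2. [r2c1∈{3,4,9}] r2c1 is the only open cell in col 1 admitting 9 ⇒ r2c1=9.
Step 3. [r1c2∈{2,6}] r1c2 is the only open cell in row 1 admitting 6 ⇒ r1c2=6.
Step 4. [r9c5∈{2,4,5,9}] in row 9, 2 fits only at r9c5 ⇒ r9c5=2.
Step 5. [r8c9∈{5}] r8c9 is down to just 5, so r8c9=5.
Step 6. [r3c3∈{2,5}] in col 3, 5 fits only at r3c3, so r3c3=5.
Step 7. [r4c9∈{4}] only 4 remains possible at r4c9, so r4c9=4.
Step 8. [r4c4∈{5,8}] r4c4 is the only open cell in row 4 admitting 8. So r4c4=8.
Step 9. [r7c5∈{4,9}] across col 5, 4 lands solely at r7c5. So r7c5=4.
Step 10. [r6c3∈{4,6}] r6c3 is the only open cell in col 3 admitting 4, so r6c3=4.
Step 11. [r3c9∈{1,2}] across row 3, 1 lands solely at r3c9 ⇒ r3c9=1.
Step 12. [r7c4∈{9}] r7c4 has the single candidate 9 ⇒ r7c4=9.
Step 13. [r2c4∈{3}] nothing but 3 survives at r2c4. So r2c4=3.
Step 14. [r9c1∈{4}] r9c1's peers cover all but 4. So r9c1=4.
Step 15. [r1c9∈{2}] r1c9 is down to just 2, so r1c9=2.
Step 16. [r4c3∈{6}] r4c3's peers cover all but 6, so r4c3=6.
Step 17. [r6c5∈{1}] nothing but 1 survives at r6c5 ⇒ r6c5=1.
Step 18. [r4c2∈{9}] nothing but 9 survives at r4c2 ⇒ r4c2=9.
Step 19. [r9c8∈{9}] nothing but 9 survives at r9c8, so r9c8=9.
Step 20. [r3c8∈{6}] nothing but 6 survives at r3c8, so r3c8=6.
Step 21. [r4c5∈{5}] r4c5's peers cover all but 5, so r4c5=5.
Step 22. [r9c6∈{6}] only 6 remains possible at r9c6. So r9c6=6.
Step 23. [r6c7∈{6}] r6c7 is down to just 6, so r6c7=6.
Step 24. [r6c2∈{7}] r6c2 is down to just 7, so r6c2=7.
Step 25. [r3c5∈{9}] only 9 remains possible at r3c5, so r3c5=9.
Step 26. [r7c3∈{2}] only 2 remains possible at r7c3, so r7c3=2.
Step 27. [r2c7∈{5}] nothing but 5 survives at r2c7, so r2c7=5.
Step 28. [r2c2∈{4}] r2c2 is down to just 4 ⇒ r2c2=4.
Step 29. [r3c6∈{7}] r3c6 is down to just 7, so r3c6=7.
Step 30. [r3c2∈{2}] r3c2 has the single candidate 2, so r3c2=2.
Step 31. [r2c9∈{8}] r2c9 has the single candidate 8 ⇒ r2c9=8.
Step 32. [r5c8∈{5}] only 5 remains possible at r5c8 ⇒ r5c8=5.
Step 33. [r7c6∈{8}] r7c6 has the single candidate 8. So r7c6=8.
Step 34. [r1c1∈{3}] r1c1's peers cover all but 3. So r1c1=3.
Step 35. [r9c4∈{5}] only 5 remains possible at r9c4, so r9c4=5.
Step 36. [r5c1∈{1}] nothing but 1 survives at r5c1. So r5c1=1.

Answer: 3 6 7 1 8 5 9 4 2 / 9 4 1 3 6 2 5 7 8 / 8 2 5 4 9 7 3 6 1 / 2 9 6 8 5 3 7 1 4 / 1 3 8 6 7 4 2 5 9 / 5 7 4 2 1 9 6 8 3 / 7 5 2 9 4 8 1 3 6 / 6 8 9 7 3 1 4 2 5 / 4 1 3 5 2 6 8 9 7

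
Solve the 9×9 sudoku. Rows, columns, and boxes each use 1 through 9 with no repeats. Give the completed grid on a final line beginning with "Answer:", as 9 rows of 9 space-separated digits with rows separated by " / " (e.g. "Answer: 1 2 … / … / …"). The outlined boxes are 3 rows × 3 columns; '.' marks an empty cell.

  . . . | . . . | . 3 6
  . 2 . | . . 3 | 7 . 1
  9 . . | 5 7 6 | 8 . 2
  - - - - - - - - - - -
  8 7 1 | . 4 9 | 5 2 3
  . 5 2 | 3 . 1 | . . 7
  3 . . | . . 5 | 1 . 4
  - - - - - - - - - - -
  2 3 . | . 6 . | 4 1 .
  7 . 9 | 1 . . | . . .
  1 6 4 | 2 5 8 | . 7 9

Step 1. [r5c5∈{8}] r5c5 is down to just 8 ⇒ r5c5=8.
Step 2. [r2c8∈{4,5,9}] box 3 places 5 nowhere but r2c8 ⇒ r2c8=5.
Step 3. [r8c2∈{8}] r8c2 has the single candidate 8, so r8c2=8.
Step 4. [r6c3∈{6}] r6c3 has the single candidate 6, so r6c3=6.
Step 5. [r1c5∈{1,2,9}] across col 5, 1 lands solely at r1c5. So r1c5=1.
Step 6. [r1c2∈{4}] r1c2's peers cover all but 4 ⇒ r1c2=4.
Step 7. [r7c4∈{7,9}] in row 7, 9 fits only at r7c4 ⇒ r7c4=9.
Step 8. [r8c7∈{2,3,6}] in row 8, 2 fits only at r8c7. So r8c7=2.
Step 9. [r2c3∈{8}] r2c3 has the single candidate 8 ⇒ r2c3=8.
Step 10. [r7c3∈{5}] only 5 remains possible at r7c3. So r7c3=5.
Step 11. [r5c7∈{6,9}] 6 has one home in col 7: r5c7 ⇒ r5c7=6.
Step 12. [r6c8∈{8,9}] across row 6, 8 lands solely at r6c8. So r6c8=8.
Step 13. [r5c1∈{4}] only 4 remains possible at r5c1 ⇒ r5c1=4.
Step 14. [r2c1∈{6}] r2c1 has the single candidate 6, so r2c1=6.
Step 15. [r8c5∈{3}] r8c5's peers cover all but 3. So r8c5=3.
Step 16. [r9c7∈{3}] r9c7 is down to just 3, so r9c7=3.
Step 17. [r4c4∈{6}] r4c4's peers cover all but 6 ⇒ r4c4=6.
Step 18. [r1c1∈{5}] r1c1 has the single candidate 5 ⇒ r1c1=5.
Step 19. [r2c4∈{4}] only 4 remains possible at r2c4. So r2c4=4.
Step 20. [r1c4∈{8}] nothing but 8 survives at r1c4, so r1c4=8.
Step 21. [r1c6∈{2}] r1c6's peers cover all but 2 ⇒ r1c6=2.
Step 22. [r6c5∈{2}] r6c5 is down to just 2 ⇒ r6c5=2.
Step 23. [r3c2∈{1}] r3c2 is down to just 1 ⇒ r3c2=1.
Step 24. [r6c4∈{7}] r6c4 is down to just 7, so r6c4=7.
Step 25. [r1c3∈{7}] r1c3 is down to just 7, so r1c3=7.
Step 26. [r8c9∈{5}] nothing but 5 survives at r8c9, so r8c9=5.
Step 27. [r7c9∈{8}] r7c9 has the single candidate 8. So r7c9=8.
Step 28. [r1c7∈{9}] only 9 remains possible at r1c7, so r1c7=9.
Step 29. [r6c2∈{9}] r6c2 is down to just 9 ⇒ r6c2=9.
Step 30. [r5c8∈{9}] r5c8 has the single candidate 9, so r5c8=9.
Step 31. [r8c8∈{6}] r8c8 has the single candidate 6, so r8c8=6.
Step 32. [r3c3∈{3}] r3c3 is down to just 3 ⇒ r3c3=3.
Step 33. [r7c6∈{7}] r7c6 has the single candidate 7, so r7c6=7.
Step 34. [r2c5∈{9}] r2c5 is down to just 9 ⇒ r2c5=9.
Step 35. [r3c8∈{4}] only 4 remains possible at r3c8, so r3c8=4.
Step 36. [r8c6∈{4}] r8c6 has the single candidate 4 ⇒ r8c6=4.

Answer: 5 4 7 8 1 2 9 3 6 / 6 2 8 4 9 3 7 5 1 / 9 1 3 5 7 6 8 4 2 / 8 7 1 6 4 9 5 2 3 / 4 5 2 3 8 1 6 9 7 / 3 9 6 7 2 5 1 8 4 / 2 3 5 9 6 7 4 1 8 / 7 8 9 1 3 4 2 6 5 / 1 6 4 2 5 8 3 7 9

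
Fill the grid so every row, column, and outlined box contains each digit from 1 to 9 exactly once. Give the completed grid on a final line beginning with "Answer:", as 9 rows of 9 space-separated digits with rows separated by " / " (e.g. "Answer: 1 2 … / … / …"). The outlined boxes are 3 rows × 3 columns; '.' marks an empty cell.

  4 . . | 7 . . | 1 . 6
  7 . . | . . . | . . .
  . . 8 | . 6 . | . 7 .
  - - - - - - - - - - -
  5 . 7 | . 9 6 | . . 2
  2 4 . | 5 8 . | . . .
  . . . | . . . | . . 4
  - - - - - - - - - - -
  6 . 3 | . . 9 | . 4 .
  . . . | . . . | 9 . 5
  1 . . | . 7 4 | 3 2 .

Step 1. [r2c5∈{1,2,3,4,5}] across col 5, 4 lands solely at r2c5 ⇒ r2c5=4.
Step 2. [r8c1∈{8}] r8c1 has the single candidate 8, so r8c1=8.
Step 3. [r4c7∈{8}] only 8 remains possible at r4c7, so r4c7=8.
Step 4. [r7c7∈{7}] r7c7 has the single candidate 7, so r7c7=7.
Step 5. [r8c8∈{1,6}] r8c8 is the only open cell in box 9 admitting 6. So r8c8=6.
Step 6. [r7c9∈{1,8}] in box 9, 1 fits only at r7c9. So r7c9=1.
Step 7. [r6c6∈{1,2,3,7}] 7 has one home in row 6: r6c6 ⇒ r6c6=7.
Step 8. [r6c2∈{1,3,6,8,9}] across row 6, 8 lands solely at r6c2 ⇒ r6c2=8.
Step 9. [r2c2∈{1,2,3,5,6,9}] across col 2, 6 lands solely at r2c2, so r2c2=6.
Step 10. [r7c4∈{2,8}] 8 has one home in row 7: r7c4 ⇒ r7c4=8.
Step 11. [r7c5∈{2,5}] r7c5 is the only open cell in box 8 admitting 5. So r7c5=5.
Step 12. [r7c2∈{2}] r7c2's peers cover all but 2 ⇒ r7c2=2.
Step 13. [r3c7∈{2,4,5}] row 3 places 4 nowhere but r3c7, so r3c7=4.
Step 14. [r2c7∈{2,5}] r2c7 is the only open cell in col 7 admitting 2. So r2c7=2.
Step 15. [r1c3∈{2,5,9}] in col 3, 2 fits only at r1c3, so r1c3=2.
Step 16. [r1c5∈{3}] r1c5 is down to just 3. So r1c5=3.
Step 17. [r5c9∈{3,7,9}] across row 5, 7 lands solely at r5c9, so r5c9=7.
Step 18. [r4c4∈{1,3,4}] in row 4, 4 fits only at r4c4 ⇒ r4c4=4.
Step 19. [r6c7∈{5,6}] col 7 places 5 nowhere but r6c7. So r6c7=5.
Step 20. [r6c3∈{1,6,9}] row 6 places 6 nowhere but r6c3. So r6c3=6.
Step 21. [r2c8∈{3,5,8,9}] 3 in box 6 is pinned to col 8 ⇒ r2c8≠3.
Step 22. [r2c9∈{3,8,9}] row 2 places 3 nowhere but r2c9. So r2c9=3.
Step 23. [r3c9∈{9}] nothing but 9 survives at r3c9 ⇒ r3c9=9.
Step 24. [r1c2∈{5,9}] across row 1, 9 lands solely at r1c2, so r1c2=9.
Step 25. [r6c1∈{3,9}] in col 1, 9 fits only at r6c1, so r6c1=9.
Step 26. [r5c3∈{1}] only 1 remains possible at r5c3, so r5c3=1.
Step 27. [r3c2∈{1,3,5}] r3c2 is the only open cell in col 2 admitting 1. So r3c2=1.
Step 28. [r3c6∈{2,5}] 5 has one home in row 3: r3c6. So r3c6=5.
Step 29. [r8c6∈{1,2,3}] across col 6, 2 lands solely at r8c6. So r8c6=2.
Step 30. [r5c6∈{3}] nothing but 3 survives at r5c6. So r5c6=3.
Step 31. [r1c8∈{5,8}] in row 1, 5 fits only at r1c8. So r1c8=5.
Step 32. [r6c8∈{1,3}] row 6 places 3 nowhere but r6c8, so r6c8=3.
Step 33. [r8c5∈{1}] only 1 remains possible at r8c5, so r8c5=1.
Step 34. [r6c4∈{1,2}] in row 6, 1 fits only at r6c4. So r6c4=1.
Step 35. [r2c3∈{5}] r2c3's peers cover all but 5, so r2c3=5.
Step 36. [r1c6∈{8}] r1c6's peers cover all but 8, so r1c6=8.
Step 37. [r8c2∈{7}] nothing but 7 survives at r8c2, so r8c2=7.
Step 38. [r9c2∈{5}] nothing but 5 survives at r9c2 ⇒ r9c2=5.
Step 39. [r4c2∈{3}] only 3 remains possible at r4c2. So r4c2=3.
Step 40. [r3c4∈{2}] r3c4's peers cover all but 2 ⇒ r3c4=2.
Step 41. [r4c8∈{1}] only 1 remains possible at r4c8 ⇒ r4c8=1.
Step 42. [r8c4∈{3}] only 3 remains possible at r8c4. So r8c4=3.
Step 43. [r3c1∈{3}] r3c1 is down to just 3. So r3c1=3.
Step 44. [r8c3∈{4}] r8c3 is down to just 4 ⇒ r8c3=4.
Step 45. [r5c8∈{9}] r5c8 has the single candidate 9. So r5c8=9.
Step 46. [r6c5∈{2}] only 2 remains possible at r6c5, so r6c5=2.
Step 47. [r9c4∈{6}] r9c4 is down to just 6, so r9c4=6.
Step 48. [r2c6∈{1}] r2c6 is down to just 1 ⇒ r2c6=1.
Step 49. [r9c9∈{8}] r9c9's peers cover all but 8 ⇒ r9c9=8.
Step 50. [r5c7∈{6}] r5c7 has the single candidate 6. So r5c7=6.
Step 51. [r2c4∈{9}] r2c4 is down to just 9 ⇒ r2c4=9.
Step 52. [r2c8∈{8}] only 8 remains possible at r2c8, so r2c8=8.
Step 53. [r9c3∈{9}] r9c3's peers cover all but 9, so r9c3=9.

Answer: 4 9 2 7 3 8 1 5 6 / 7 6 5 9 4 1 2 8 3 / 3 1 8 2 6 5 4 7 9 / 5 3 7 4 9 6 8 1 2 / 2 4 1 5 8 3 6 9 7 / 9 8 6 1 2 7 5 3 4 / 6 2 3 8 5 9 7 4 1 / 8 7 4 3 1 2 9 6 5 / 1 5 9 6 7 4 3 2 8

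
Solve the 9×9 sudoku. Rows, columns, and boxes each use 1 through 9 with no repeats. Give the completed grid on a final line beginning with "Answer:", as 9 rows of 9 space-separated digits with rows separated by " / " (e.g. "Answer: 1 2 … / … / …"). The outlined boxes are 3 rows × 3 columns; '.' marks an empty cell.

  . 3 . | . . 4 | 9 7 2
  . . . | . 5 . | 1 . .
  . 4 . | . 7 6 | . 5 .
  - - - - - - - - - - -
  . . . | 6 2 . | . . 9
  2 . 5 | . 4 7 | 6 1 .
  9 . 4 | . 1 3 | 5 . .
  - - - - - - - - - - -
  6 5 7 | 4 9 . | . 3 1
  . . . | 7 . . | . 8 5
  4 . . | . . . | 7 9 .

Step 1. [r5c2∈{8}] r5c2 is down to just 8 ⇒ r5c2=8.
Step 2. [r9c3∈{1,2,3,8}] box 7 places 8 nowhere but r9c3. So r9c3=8.
Step 3. [r2c6∈{2,8,9}] 9 has one home in col 6: r2c6. So r2c6=9.
Step 4. [r6c4∈{8}] r6c4 has the single candidate 8 ⇒ r6c4=8.
Step 5. [r2c9∈{3,4,6,8}] col 9 places 4 nowhere but r2c9. So r2c9=4.
Step 6. [r1c4∈{1}] r1c4's peers cover all but 1, so r1c4=1.
Step 7. [r9c4∈{2,3,5}] across col 4, 5 lands solely at r9c4. So r9c4=5.
Step 8. [r8c2∈{1,2,9}] r8c2 is the only open cell in col 2 admitting 9, so r8c2=9.
Step 9. [r3c9∈{3,8}] col 9 places 8 nowhere but r3c9. So r3c9=8.
Step 10. [r3c1∈{1}] nothing but 1 survives at r3c1. So r3c1=1.
Step 11. [r8c1∈{3}] nothing but 3 survives at r8c1. So r8c1=3.
Step 12. [r4c1∈{7}] only 7 remains possible at r4c1. So r4c1=7.
Step 13. [r8c7∈{2,4}] across row 8, 4 lands solely at r8c7. So r8c7=4.
Step 14. [r1c3∈{6}] r1c3 is down to just 6, so r1c3=6.
Step 15. [r2c3∈{2}] r2c3 is down to just 2, so r2c3=2.
Step 16. [r8c3∈{1}] only 1 remains possible at r8c3. So r8c3=1.
Step 17. [r3c7∈{3}] r3c7 is down to just 3, so r3c7=3.
Step 18. [r8c6∈{2}] r8c6 is down to just 2, so r8c6=2.
Step 19. [r1c1∈{5,8}] across row 1, 5 lands solely at r1c1. So r1c1=5.
Step 20. [r8c5∈{6}] only 6 remains possible at r8c5, so r8c5=6.
Step 21. [r2c2∈{7}] r2c2 is down to just 7. So r2c2=7.
Step 22. [r4c6∈{5}] r4c6 has the single candidate 5. So r4c6=5.
Step 23. [r7c7∈{2}] only 2 remains possible at r7c7. So r7c7=2.
Step 24. [r2c1∈{8}] r2c1 is down to just 8 ⇒ r2c1=8.
Step 25. [r6c2∈{6}] nothing but 6 survives at r6c2. So r6c2=6.
Step 26. [r5c9∈{3}] r5c9 has the single candidate 3, so r5c9=3.
Step 27. [r9c9∈{6}] r9c9 has the single candidate 6. So r9c9=6.
Step 28. [r4c3∈{3}] r4c3 has the single candidate 3, so r4c3=3.
Step 29. [r1c5∈{8}] nothing but 8 survives at r1c5 ⇒ r1c5=8.
Step 30. [r9c5∈{3}] r9c5's peers cover all but 3, so r9c5=3.
Step 31. [r4c8∈{4}] only 4 remains possible at r4c8 ⇒ r4c8=4.
Step 32. [r4c7∈{8}] nothing but 8 survives at r4c7, so r4c7=8.
Step 33. [r3c4∈{2}] r3c4 is down to just 2. So r3c4=2.
Step 34. [r2c4∈{3}] only 3 remains possible at r2c4. So r2c4=3.
Step 35. [r5c4∈{9}] only 9 remains possible at r5c4 ⇒ r5c4=9.
Step 36. [r6c9∈{7}] nothing but 7 survives at r6c9. So r6c9=7.
Step 37. [r7c6∈{8}] r7c6's peers cover all but 8, so r7c6=8.
Step 38. [r4c2∈{1}] r4c2's peers cover all but 1 ⇒ r4c2=1.
Step 39. [r9c2∈{2}] r9c2 has the single candidate 2 ⇒ r9c2=2.
Step 40. [r2c8∈{6}] r2c8's peers cover all but 6, so r2c8=6.
Step 41. [r6c8∈{2}] only 2 remains possible at r6c8, so r6c8=2.
Step 42. [r3c3∈{9}] r3c3 is down to just 9, so r3c3=9.
Step 43. [r9c6∈{1}] r9c6 is down to just 1. So r9c6=1.

Answer: 5 3 6 1 8 4 9 7 2 / 8 7 2 3 5 9 1 6 4 / 1 4 9 2 7 6 3 5 8 / 7 1 3 6 2 5 8 4 9 / 2 8 5 9 4 7 6 1 3 / 9 6 4 8 1 3 5 2 7 / 6 5 7 4 9 8 2 3 1 / 3 9 1 7 6 2 4 8 5 / 4 2 8 5 3 1 7 9 6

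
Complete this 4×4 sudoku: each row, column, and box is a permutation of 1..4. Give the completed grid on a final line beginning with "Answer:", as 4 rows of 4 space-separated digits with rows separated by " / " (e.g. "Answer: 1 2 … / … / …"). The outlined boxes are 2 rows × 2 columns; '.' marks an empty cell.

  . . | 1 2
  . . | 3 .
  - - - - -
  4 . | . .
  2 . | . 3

Step 1. [r1c2∈{3,4}] across row 1, 4 lands solely at r1c2. So r1c2=4.
Step 2. [r4c2∈{1}] r4c2's peers cover all but 1 ⇒ r4c2=1.
Step 3. [r3c3∈{2}] r3c3 has the single candidate 2 ⇒ r3c3=2.
Step 4. [r4c3∈{4}] only 4 remains possible at r4c3. So r4c3=4.
Step 5. [r3c4∈{1}] r3c4 has the single candidate 1, so r3c4=1.
Step 6. [r3c2∈{3}] only 3 remains possible at r3c2. So r3c2=3.
Step 7. [r2c2∈{2}] nothing but 2 survives at r2c2, so r2c2=2.
Step 8. [r2c1∈{1}] r2c1 is down to just 1 ⇒ r2c1=1.
Step 9. [r2c4∈{4}] r2c4 is down to just 4, so r2c4=4.
Step 10. [r1c1∈{3}] r1c1 has the single candidate 3 ⇒ r1c1=3.

Answer: 3 4 1 2 / 1 2 3 4 / 4 3 2 1 / 2 1 4 3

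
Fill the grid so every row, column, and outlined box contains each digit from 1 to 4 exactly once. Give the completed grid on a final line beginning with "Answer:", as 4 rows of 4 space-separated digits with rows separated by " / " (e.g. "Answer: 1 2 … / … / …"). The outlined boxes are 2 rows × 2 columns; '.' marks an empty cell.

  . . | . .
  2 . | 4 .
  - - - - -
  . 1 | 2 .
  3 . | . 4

Step 1. [r1c3∈{1,3}] r1c3 is the only open cell in col 3 admitting 3, so r1c3=3.
Step 2. [r1c1∈{1,4}] across col 1, 1 lands solely at r1c1. So r1c1=1.
Step 3. [r3c1∈{4}] only 4 remains possible at r3c1 ⇒ r3c1=4.
Step 4. [r2c4∈{1}] nothing but 1 survives at r2c4, so r2c4=1.
Step 5. [r2c2∈{3}] r2c2's peers cover all but 3, so r2c2=3.
Step 6. [r4c2∈{2}] r4c2's peers cover all but 2. So r4c2=2.
Step 7. [r4c3∈{1}] only 1 remains possible at r4c3. So r4c3=1.
Step 8. [r3c4∈{3}] r3c4 is down to just 3 ⇒ r3c4=3.
Step 9. [r1c4∈{2}] r1c4's peers cover all but 2, so r1c4=2.
Step 10. [r1c2∈{4}] r1c2 is down to just 4, so r1c2=4.

Answer: 1 4 3 2 / 2 3 4 1 / 4 1 2 3 / 3 2 1 4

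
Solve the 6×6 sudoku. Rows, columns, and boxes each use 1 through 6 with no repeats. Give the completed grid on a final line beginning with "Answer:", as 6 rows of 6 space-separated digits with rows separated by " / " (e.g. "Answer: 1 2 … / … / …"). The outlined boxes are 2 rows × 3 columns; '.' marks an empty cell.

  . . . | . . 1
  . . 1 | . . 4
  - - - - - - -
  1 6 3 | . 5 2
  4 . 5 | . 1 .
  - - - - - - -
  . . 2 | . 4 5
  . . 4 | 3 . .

Step 1. [r1c3∈{6}] r1c3's peers cover all but 6 ⇒ r1c3=6.
Step 2. [r6c6∈{6}] r6c6's peers cover all but 6, so r6c6=6.
Step 3. [r6c1∈{5}] r6c1's peers cover all but 5 ⇒ r6c1=5.
Step 4. [r1c2∈{2,3,4,5}] 4 has one home in row 1: r1c2. So r1c2=4.
Step 5. [r2c5∈{2,3,6}] 6 has one home in col 5: r2c5, so r2c5=6.
Step 6. [r2c2∈{2,3,5}] across col 2, 5 lands solely at r2c2. So r2c2=5.
Step 7. [r2c1∈{2,3}] 3 has one home in row 2: r2c1. So r2c1=3.
Step 8. [r1c1∈{2}] nothing but 2 survives at r1c1. So r1c1=2.
Step 9. [r6c2∈{1}] r6c2 is down to just 1. So r6c2=1.
Step 10. [r4c2∈{2}] r4c2's peers cover all but 2, so r4c2=2.
Step 11. [r4c4∈{6}] r4c4's peers cover all but 6. So r4c4=6.
Step 12. [r5c1∈{6}] nothing but 6 survives at r5c1 ⇒ r5c1=6.
Step 13. [r5c4∈{1}] r5c4 is down to just 1, so r5c4=1.
Step 14. [r1c4∈{5}] only 5 remains possible at r1c4, so r1c4=5.
Step 15. [r2c4∈{2}] nothing but 2 survives at r2c4 ⇒ r2c4=2.
Step 16. [r4c6∈{3}] only 3 remains possible at r4c6 ⇒ r4c6=3.
Step 17. [r6c5∈{2}] r6c5 is down to just 2, so r6c5=2.
Step 18. [r1c5∈{3}] nothing but 3 survives at r1c5. So r1c5=3.
Step 19. [r3c4∈{4}] r3c4 is down to just 4, so r3c4=4.
Step 20. [r5c2∈{3}] nothing but 3 survives at r5c2. So r5c2=3.

Answer: 2 4 6 5 3 1 / 3 5 1 2 6 4 / 1 6 3 4 5 2 / 4 2 5 6 1 3 / 6 3 2 1 4 5 / 5 1 4 3 2 6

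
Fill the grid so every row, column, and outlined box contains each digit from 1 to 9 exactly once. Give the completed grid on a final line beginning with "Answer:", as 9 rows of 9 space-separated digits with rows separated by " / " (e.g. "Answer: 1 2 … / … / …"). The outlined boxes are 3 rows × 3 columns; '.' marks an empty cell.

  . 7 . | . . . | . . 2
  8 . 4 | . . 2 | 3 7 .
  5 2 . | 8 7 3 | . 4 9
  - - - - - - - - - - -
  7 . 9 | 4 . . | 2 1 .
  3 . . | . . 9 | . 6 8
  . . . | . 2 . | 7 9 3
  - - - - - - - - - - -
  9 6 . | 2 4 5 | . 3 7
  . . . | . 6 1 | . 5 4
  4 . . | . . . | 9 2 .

Step 1. [r8c4∈{3,7,9}] r8c4 is the only open cell in row 8 admitting 9, so r8c4=9.
Step 2. [r4c6∈{6,8}] r4c6 is the only open cell in row 4 admitting 6. So r4c6=6.
Step 3. [r1c3∈{1,3,6}] in row 1, 3 fits only at r1c3. So r1c3=3.
Step 4. [r4c9∈{5}] r4c9 has the single candidate 5, so r4c9=5.
Step 5. [r4c2∈{8}] r4c2 has the single candidate 8, so r4c2=8.
Step 6. [r1c7∈{1,5,6,8}] in col 7, 5 fits only at r1c7. So r1c7=5.
Step 7. [r9c5∈{3,8}] across col 5, 8 lands solely at r9c5 ⇒ r9c5=8.
Step 8. [r3c7∈{1,6}] col 7 places 6 nowhere but r3c7. So r3c7=6.
Step 9. [r3c3∈{1}] r3c3's peers cover all but 1. So r3c3=1.
Step 10. [r9c2∈{1,3,5}] across box 7, 1 lands solely at r9c2, so r9c2=1.
Step 11. [r2c4∈{1,5,6}] 6 has one home in row 2: r2c4 ⇒ r2c4=6.
Step 12. [r1c4∈{1}] r1c4 is down to just 1 ⇒ r1c4=1.
Step 13. [r6c4∈{5}] only 5 remains possible at r6c4, so r6c4=5.
Step 14. [r8c3∈{2,7,8}] across row 8, 7 lands solely at r8c3 ⇒ r8c3=7.
Step 15. [r5c2∈{4,5}] across col 2, 5 lands solely at r5c2. So r5c2=5.
Step 16. [r6c3∈{6}] only 6 remains possible at r6c3 ⇒ r6c3=6.
Step 17. [r7c7∈{1,8}] r7c7 is the only open cell in row 7 admitting 1. So r7c7=1.
Step 18. [r9c6∈{7}] r9c6's peers cover all but 7 ⇒ r9c6=7.
Step 19. [r1c5∈{9}] r1c5's peers cover all but 9. So r1c5=9.
Step 20. [r8c7∈{8}] r8c7 has the single candidate 8. So r8c7=8.
Step 21. [r4c5∈{3}] r4c5 has the single candidate 3. So r4c5=3.
Step 22. [r5c3∈{2}] r5c3 has the single candidate 2, so r5c3=2.
Step 23. [r9c3∈{5}] r9c3 has the single candidate 5. So r9c3=5.
Step 24. [r1c1∈{6}] r1c1's peers cover all but 6, so r1c1=6.
Step 25. [r1c8∈{8}] r1c8's peers cover all but 8 ⇒ r1c8=8.
Step 26. [r5c7∈{4}] only 4 remains possible at r5c7 ⇒ r5c7=4.
Step 27. [r2c2∈{9}] only 9 remains possible at r2c2 ⇒ r2c2=9.
Step 28. [r8c2∈{3}] only 3 remains possible at r8c2, so r8c2=3.
Step 29. [r9c4∈{3}] r9c4's peers cover all but 3. So r9c4=3.
Step 30. [r7c3∈{8}] only 8 remains possible at r7c3 ⇒ r7c3=8.
Step 31. [r1c6∈{4}] r1c6 has the single candidate 4 ⇒ r1c6=4.
Step 32. [r6c6∈{8}] nothing but 8 survives at r6c6 ⇒ r6c6=8.
Step 33. [r9c9∈{6}] r9c9 has the single candidate 6. So r9c9=6.
Step 34. [r2c9∈{1}] r2c9 is down to just 1. So r2c9=1.
Step 35. [r2c5∈{5}] r2c5 has the single candidate 5. So r2c5=5.
Step 36. [r5c4∈{7}] nothing but 7 survives at r5c4, so r5c4=7.
Step 37. [r6c1∈{1}] only 1 remains possible at r6c1, so r6c1=1.
Step 38. [r5c5∈{1}] nothing but 1 survives at r5c5 ⇒ r5c5=1.
Step 39. [r8c1∈{2}] only 2 remains possible at r8c1, so r8c1=2.
Step 40. [r6c2∈{4}] r6c2's peers cover all but 4. So r6c2=4.

Answer: 6 7 3 1 9 4 5 8 2 / 8 9 4 6 5 2 3 7 1 / 5 2 1 8 7 3 6 4 9 / 7 8 9 4 3 6 2 1 5 / 3 5 2 7 1 9 4 6 8 / 1 4 6 5 2 8 7 9 3 / 9 6 8 2 4 5 1 3 7 / 2 3 7 9 6 1 8 5 4 / 4 1 5 3 8 7 9 2 6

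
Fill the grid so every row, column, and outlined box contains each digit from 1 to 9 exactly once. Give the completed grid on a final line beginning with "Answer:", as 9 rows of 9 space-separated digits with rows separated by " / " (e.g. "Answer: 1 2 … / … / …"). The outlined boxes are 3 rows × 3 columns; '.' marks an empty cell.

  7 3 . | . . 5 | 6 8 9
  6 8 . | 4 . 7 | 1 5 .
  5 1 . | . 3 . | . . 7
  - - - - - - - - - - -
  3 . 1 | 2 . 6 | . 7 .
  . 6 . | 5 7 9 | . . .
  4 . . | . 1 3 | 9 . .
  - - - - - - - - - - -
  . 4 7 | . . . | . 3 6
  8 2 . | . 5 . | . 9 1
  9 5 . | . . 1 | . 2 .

Step 1. [r6c4∈{8}] r6c4 has the single candidate 8. So r6c4=8.
Step 2. [r9c5∈{4,6,8}] r9c5 is the only open cell in col 5 admitting 6, so r9c5=6.
Step 3. [r5c1∈{2}] nothing but 2 survives at r5c1. So r5c1=2.
Step 4. [r7c5∈{2,8,9}] col 5 places 8 nowhere but r7c5 ⇒ r7c5=8.
Step 5. [r3c7∈{2,4}] in col 7, 2 fits only at r3c7 ⇒ r3c7=2.
Step 6. [r2c5∈{2,9}] in col 5, 9 fits only at r2c5. So r2c5=9.
Step 7. [r5c7∈{3,4,8}] 3 has one home in col 7: r5c7, so r5c7=3.
Step 8. [r9c3∈{3}] r9c3's peers cover all but 3. So r9c3=3.
Step 9. [r4c5∈{4}] r4c5's peers cover all but 4. So r4c5=4.
Step 10. [r9c4∈{7}] r9c4's peers cover all but 7, so r9c4=7.
Step 11. [r3c8∈{4}] r3c8 is down to just 4, so r3c8=4.
Step 12. [r5c9∈{4,8}] r5c9 is the only open cell in row 5 admitting 4, so r5c9=4.
Step 13. [r9c9∈{8}] r9c9's peers cover all but 8. So r9c9=8.
Step 14. [r4c9∈{5}] nothing but 5 survives at r4c9. So r4c9=5.
Step 15. [r8c7∈{4,7}] in row 8, 7 fits only at r8c7. So r8c7=7.
Step 16. [r2c3∈{2}] r2c3's peers cover all but 2. So r2c3=2.
Step 17. [r3c6∈{8}] r3c6 is down to just 8, so r3c6=8.
Step 18. [r9c7∈{4}] only 4 remains possible at r9c7. So r9c7=4.
Step 19. [r4c7∈{8}] r4c7 has the single candidate 8 ⇒ r4c7=8.
Step 20. [r1c5∈{2}] nothing but 2 survives at r1c5. So r1c5=2.
Step 21. [r3c4∈{6}] r3c4 is down to just 6. So r3c4=6.
Step 22. [r7c1∈{1}] r7c1's peers cover all but 1 ⇒ r7c1=1.
Step 23. [r6c3∈{5}] only 5 remains possible at r6c3. So r6c3=5.
Step 24. [r5c3∈{8}] only 8 remains possible at r5c3. So r5c3=8.
Step 25. [r1c4∈{1}] r1c4 is down to just 1 ⇒ r1c4=1.
Step 26. [r7c6∈{2}] only 2 remains possible at r7c6, so r7c6=2.
Step 27. [r1c3∈{4}] nothing but 4 survives at r1c3 ⇒ r1c3=4.
Step 28. [r5c8∈{1}] r5c8's peers cover all but 1 ⇒ r5c8=1.
Step 29. [r6c8∈{6}] nothing but 6 survives at r6c8 ⇒ r6c8=6.
Step 30. [r6c2∈{7}] r6c2's peers cover all but 7. So r6c2=7.
Step 31. [r8c6∈{4}] r8c6 is down to just 4, so r8c6=4.
Step 32. [r7c7∈{5}] r7c7 is down to just 5 ⇒ r7c7=5.
Step 33. [r6c9∈{2}] r6c9 has the single candidate 2. So r6c9=2.
Step 34. [r2c9∈{3}] only 3 remains possible at r2c9 ⇒ r2c9=3.
Step 35. [r8c4∈{3}] nothing but 3 survives at r8c4 ⇒ r8c4=3.
Step 36. [r8c3∈{6}] only 6 remains possible at r8c3 ⇒ r8c3=6.
Step 37. [r3c3∈{9}] nothing but 9 survives at r3c3 ⇒ r3c3=9.
Step 38. [r4c2∈{9}] nothing but 9 survives at r4c2. So r4c2=9.
Step 39. [r7c4∈{9}] only 9 remains possible at r7c4, so r7c4=9.

Answer: 7 3 4 1 2 5 6 8 9 / 6 8 2 4 9 7 1 5 3 / 5 1 9 6 3 8 2 4 7 / 3 9 1 2 4 6 8 7 5 / 2 6 8 5 7 9 3 1 4 / 4 7 5 8 1 3 9 6 2 / 1 4 7 9 8 2 5 3 6 / 8 2 6 3 5 4 7 9 1 / 9 5 3 7 6 1 4 2 8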